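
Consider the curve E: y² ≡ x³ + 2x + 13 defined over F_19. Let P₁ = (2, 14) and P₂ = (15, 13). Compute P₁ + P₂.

(2, 14) + (15, 13). λ = (13 - 14)/(15 - 2) ≡ 18/13 mod 19. 13⁻¹ ≡ 3 (mod 19), so λ ≡ 16.
  x = λ² - 2 - 15 = 256 - 17 ≡ 11; y = λ·(2 - 11) - 14 ≡ 13. → (11, 13)

(11, 13)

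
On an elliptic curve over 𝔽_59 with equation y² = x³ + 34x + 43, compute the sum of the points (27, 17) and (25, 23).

(27, 17) + (25, 23). λ = (23 - 17)/(25 - 27) ≡ 6/57 mod 59. 57⁻¹ ≡ 29 (mod 59), so λ ≡ 56.
  x = λ² - 27 - 25 = 3136 - 52 ≡ 16; y = λ·(27 - 16) - 17 ≡ 9. → (16, 9)

(16, 9)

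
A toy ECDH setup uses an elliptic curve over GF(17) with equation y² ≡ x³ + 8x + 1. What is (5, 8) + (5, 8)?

(11, 14)

tangent at (5, 8): λ = (3·5² + 8)/(2·8) ≡ 15/16. 16⁻¹ ≡ 16 (mod 17) since 16·16 = 256 ≡ 1, so λ ≡ 15·16 ≡ 2.
  x = λ² - 5 - 5 = 4 - 10 ≡ 11; y = λ·(5 - 11) - 8 ≡ 14. → (11, 14)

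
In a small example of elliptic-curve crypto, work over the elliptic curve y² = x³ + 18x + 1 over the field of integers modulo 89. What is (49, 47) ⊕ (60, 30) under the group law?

(53, 32)

(49, 47) + (60, 30). λ = (30 - 47)/(60 - 49) ≡ 72/11 mod 89. 11⁻¹ ≡ 81 (mod 89) since 11·81 = 891 ≡ 1, so λ ≡ 47.
  x = λ² - 49 - 60 = 2209 - 109 ≡ 53; y = λ·(49 - 53) - 47 ≡ 32. → (53, 32)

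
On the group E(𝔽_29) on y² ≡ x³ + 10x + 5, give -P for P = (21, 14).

(21, 15)

-(21, 14) = (21, -14 mod 29) = (21, 15).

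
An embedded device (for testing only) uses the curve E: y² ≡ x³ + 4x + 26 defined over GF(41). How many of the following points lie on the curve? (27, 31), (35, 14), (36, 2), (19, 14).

(27, 31): 31² ≡ 18, rhs ≡ 14 → off.
(35, 14): 14² ≡ 32, rhs ≡ 32 → on.
(36, 2): 2² ≡ 4, rhs ≡ 4 → on.
(19, 14): 14² ≡ 32, rhs ≡ 32 → on.

3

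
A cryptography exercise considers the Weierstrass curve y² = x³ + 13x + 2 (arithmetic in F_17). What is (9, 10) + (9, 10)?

(1, 4)

tangent at (9, 10): λ = (3·9² + 13)/(2·10) ≡ 1/3. 3⁻¹ ≡ 6 (mod 17), so λ ≡ 1·6 ≡ 6.
  x = λ² - 9 - 9 = 36 - 18 ≡ 1; y = λ·(9 - 1) - 10 ≡ 4. → (1, 4)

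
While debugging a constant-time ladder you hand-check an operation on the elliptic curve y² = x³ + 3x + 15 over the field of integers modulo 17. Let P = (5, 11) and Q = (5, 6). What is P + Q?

O

The two points share x = 5 and their y-coordinates satisfy 11 + 6 ≡ 0 (mod 17), so they are inverses. Their sum is ∞.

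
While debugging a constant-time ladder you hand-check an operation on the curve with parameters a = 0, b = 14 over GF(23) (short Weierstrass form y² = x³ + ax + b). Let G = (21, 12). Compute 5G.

Repeated addition: build up to 5G.
2G: tangent at (21, 12): λ = (3·21² + 0)/(2·12) ≡ 12/1. 1⁻¹ ≡ 1 (mod 23), so λ ≡ 12·1 ≡ 12.
  x = λ² - 21 - 21 = 144 - 42 ≡ 10; y = λ·(21 - 10) - 12 ≡ 5. → (10, 5)
3G: (10, 5) + (21, 12). λ = (12 - 5)/(21 - 10) ≡ 7/11 mod 23. 11⁻¹ ≡ 21 (mod 23) since 11·21 = 231 ≡ 1, so λ ≡ 9.
  x = λ² - 10 - 21 = 81 - 31 ≡ 4; y = λ·(10 - 4) - 5 ≡ 3. → (4, 3)
4G: (4, 3) + (21, 12). λ = (12 - 3)/(21 - 4) ≡ 9/17 mod 23. 17⁻¹ ≡ 19 (mod 23), so λ ≡ 10.
  x = λ² - 4 - 21 = 100 - 25 ≡ 6; y = λ·(4 - 6) - 3 ≡ 0. → (6, 0)
5G: (6, 0) + (21, 12). λ = (12 - 0)/(21 - 6) ≡ 12/15 mod 23. 15⁻¹ ≡ 20 (mod 23) since 15·20 = 300 ≡ 1, so λ ≡ 10.
  x = λ² - 6 - 21 = 100 - 27 ≡ 4; y = λ·(6 - 4) - 0 ≡ 20. → (4, 20)

(4, 20)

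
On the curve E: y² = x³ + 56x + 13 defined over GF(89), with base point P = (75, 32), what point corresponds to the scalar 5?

(50, 86)

Repeated addition: build up to 5P.
2P: tangent at (75, 32): λ = (3·75² + 56)/(2·32) ≡ 21/64. 64⁻¹ ≡ 32 (mod 89) since 64·32 = 2048 ≡ 1, so λ ≡ 21·32 ≡ 49.
  x = λ² - 75 - 75 = 2401 - 150 ≡ 26; y = λ·(75 - 26) - 32 ≡ 55. → (26, 55)
3P: (26, 55) + (75, 32). λ = (32 - 55)/(75 - 26) ≡ 66/49 mod 89. 49⁻¹ ≡ 20 (mod 89), so λ ≡ 74.
  x = λ² - 26 - 75 = 5476 - 101 ≡ 35; y = λ·(26 - 35) - 55 ≡ 80. → (35, 80)
4P: (35, 80) + (75, 32). λ = (32 - 80)/(75 - 35) ≡ 41/40 mod 89. 40⁻¹ ≡ 69 (mod 89), so λ ≡ 70.
  x = λ² - 35 - 75 = 4900 - 110 ≡ 73; y = λ·(35 - 73) - 80 ≡ 19. → (73, 19)
5P: (73, 19) + (75, 32). λ = (32 - 19)/(75 - 73) ≡ 13/2 mod 89. 2⁻¹ ≡ 45 (mod 89), so λ ≡ 51.
  x = λ² - 73 - 75 = 2601 - 148 ≡ 50; y = λ·(73 - 50) - 19 ≡ 86. → (50, 86)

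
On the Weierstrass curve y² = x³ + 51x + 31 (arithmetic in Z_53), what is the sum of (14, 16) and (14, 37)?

The two points share x = 14 and their y-coordinates satisfy 16 + 37 ≡ 0 (mod 53), so they are inverses. Their sum is ∞.

O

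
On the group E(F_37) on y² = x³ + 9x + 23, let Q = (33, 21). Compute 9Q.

(3, 15)

Double-and-add on 9 = (1001)₂. Start with Q = (33, 21) for the leading 1-bit.
double: tangent at (33, 21): λ = (3·33² + 9)/(2·21) ≡ 20/5. 5⁻¹ ≡ 15 (mod 37), so λ ≡ 20·15 ≡ 4.
  x = λ² - 33 - 33 = 16 - 66 ≡ 24; y = λ·(33 - 24) - 21 ≡ 15. → (24, 15)
double: tangent at (24, 15): λ = (3·24² + 9)/(2·15) ≡ 35/30. 30⁻¹ ≡ 21 (mod 37) since 30·21 = 630 ≡ 1, so λ ≡ 35·21 ≡ 32.
  x = λ² - 24 - 24 = 1024 - 48 ≡ 14; y = λ·(24 - 14) - 15 ≡ 9. → (14, 9)
double: tangent at (14, 9): λ = (3·14² + 9)/(2·9) ≡ 5/18. 18⁻¹ ≡ 35 (mod 37), so λ ≡ 5·35 ≡ 27.
  x = λ² - 14 - 14 = 729 - 28 ≡ 35; y = λ·(14 - 35) - 9 ≡ 16. → (35, 16)
add Q: (35, 16) + (33, 21). λ = (21 - 16)/(33 - 35) ≡ 5/35 mod 37. 35⁻¹ ≡ 18 (mod 37), so λ ≡ 16.
  x = λ² - 35 - 33 = 256 - 68 ≡ 3; y = λ·(35 - 3) - 16 ≡ 15. → (3, 15)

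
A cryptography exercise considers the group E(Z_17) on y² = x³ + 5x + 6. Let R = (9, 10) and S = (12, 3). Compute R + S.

(9, 7)

(9, 10) + (12, 3). λ = (3 - 10)/(12 - 9) ≡ 10/3 mod 17. 3⁻¹ ≡ 6 (mod 17) since 3·6 = 18 ≡ 1, so λ ≡ 9.
  x = λ² - 9 - 12 = 81 - 21 ≡ 9; y = λ·(9 - 9) - 10 ≡ 7. → (9, 7)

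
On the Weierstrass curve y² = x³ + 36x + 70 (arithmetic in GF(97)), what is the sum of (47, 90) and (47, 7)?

O

The two points share x = 47 and their y-coordinates satisfy 90 + 7 ≡ 0 (mod 97), so they are inverses. Their sum is 𝒪.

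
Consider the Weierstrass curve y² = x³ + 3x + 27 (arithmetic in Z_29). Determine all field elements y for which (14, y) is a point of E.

x³ + 3x + 27 = 2813 ≡ 0 (mod 29).
Only y = 0 satisfies y² ≡ 0.

0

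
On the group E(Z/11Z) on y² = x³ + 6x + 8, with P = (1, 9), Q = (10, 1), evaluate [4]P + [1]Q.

(5, 8)

First 4P:
Repeated addition: build up to 4P.
2P: tangent at (1, 9): λ = (3·1² + 6)/(2·9) ≡ 9/7. 7⁻¹ ≡ 8 (mod 11), so λ ≡ 9·8 ≡ 6.
  x = λ² - 1 - 1 = 36 - 2 ≡ 1; y = λ·(1 - 1) - 9 ≡ 2. → (1, 2)
3P: (1, 2) + (1, 9): same x and y₁ ≡ -y₂, so the sum is the point at infinity.
4P: the point at infinity + (1, 9) = (1, 9) (identity).
4P = (1, 9).
Finally 4P + Q:
(1, 9) + (10, 1). λ = (1 - 9)/(10 - 1) ≡ 3/9 mod 11. 9⁻¹ ≡ 5 (mod 11) since 9·5 = 45 ≡ 1, so λ ≡ 4.
  x = λ² - 1 - 10 = 16 - 11 ≡ 5; y = λ·(1 - 5) - 9 ≡ 8. → (5, 8)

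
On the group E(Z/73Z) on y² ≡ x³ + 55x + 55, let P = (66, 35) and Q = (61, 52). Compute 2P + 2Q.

(45, 19)

First 2P:
Repeated addition: build up to 2P.
2P: tangent at (66, 35): λ = (3·66² + 55)/(2·35) ≡ 56/70. 70⁻¹ ≡ 24 (mod 73) since 70·24 = 1680 ≡ 1, so λ ≡ 56·24 ≡ 30.
  x = λ² - 66 - 66 = 900 - 132 ≡ 38; y = λ·(66 - 38) - 35 ≡ 2. → (38, 2)
2P = (38, 2).
Next 2Q:
Repeated addition: build up to 2Q.
2Q: tangent at (61, 52): λ = (3·61² + 55)/(2·52) ≡ 49/31. 31⁻¹ ≡ 33 (mod 73) since 31·33 = 1023 ≡ 1, so λ ≡ 49·33 ≡ 11.
  x = λ² - 61 - 61 = 121 - 122 ≡ 72; y = λ·(61 - 72) - 52 ≡ 46. → (72, 46)
2Q = (72, 46).
Finally 2P + 2Q:
(38, 2) + (72, 46). λ = (46 - 2)/(72 - 38) ≡ 44/34 mod 73. 34⁻¹ ≡ 58 (mod 73), so λ ≡ 70.
  x = λ² - 38 - 72 = 4900 - 110 ≡ 45; y = λ·(38 - 45) - 2 ≡ 19. → (45, 19)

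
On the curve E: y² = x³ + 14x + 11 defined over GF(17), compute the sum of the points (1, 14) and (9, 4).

(1, 14) + (9, 4). λ = (4 - 14)/(9 - 1) ≡ 7/8 mod 17. 8⁻¹ ≡ 15 (mod 17), so λ ≡ 3.
  x = λ² - 1 - 9 = 9 - 10 ≡ 16; y = λ·(1 - 16) - 14 ≡ 9. → (16, 9)

(16, 9)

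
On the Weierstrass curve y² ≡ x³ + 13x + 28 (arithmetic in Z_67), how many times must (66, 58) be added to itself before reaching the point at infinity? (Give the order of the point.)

5

2P: tangent at (66, 58): λ = (3·66² + 13)/(2·58) ≡ 16/49. 49⁻¹ ≡ 26 (mod 67), so λ ≡ 16·26 ≡ 14.
  x = λ² - 66 - 66 = 196 - 132 ≡ 64; y = λ·(66 - 64) - 58 ≡ 37. → (64, 37)
3P: (64, 37) + (66, 58). λ = (58 - 37)/(66 - 64) ≡ 21/2 mod 67. 2⁻¹ ≡ 34 (mod 67), so λ ≡ 44.
  x = λ² - 64 - 66 = 1936 - 130 ≡ 64; y = λ·(64 - 64) - 37 ≡ 30. → (64, 30)
4P: (64, 30) + (66, 58). λ = (58 - 30)/(66 - 64) ≡ 28/2 mod 67. 2⁻¹ ≡ 34 (mod 67), so λ ≡ 14.
  x = λ² - 64 - 66 = 196 - 130 ≡ 66; y = λ·(64 - 66) - 30 ≡ 9. → (66, 9)
5P: (66, 9) + (66, 58): same x and y₁ ≡ -y₂, so the sum is the point at infinity.
5P = the point at infinity, so the order is 5.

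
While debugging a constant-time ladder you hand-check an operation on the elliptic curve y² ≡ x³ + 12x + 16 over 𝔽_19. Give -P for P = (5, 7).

-(5, 7) = (5, -7 mod 19) = (5, 12).

(5, 12)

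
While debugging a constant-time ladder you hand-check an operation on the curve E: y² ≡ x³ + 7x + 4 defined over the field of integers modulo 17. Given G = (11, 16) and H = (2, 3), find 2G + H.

First 2G:
Repeated addition: build up to 2G.
2G: tangent at (11, 16): λ = (3·11² + 7)/(2·16) ≡ 13/15. 15⁻¹ ≡ 8 (mod 17) since 15·8 = 120 ≡ 1, so λ ≡ 13·8 ≡ 2.
  x = λ² - 11 - 11 = 4 - 22 ≡ 16; y = λ·(11 - 16) - 16 ≡ 8. → (16, 8)
2G = (16, 8).
Finally 2G + H:
(16, 8) + (2, 3). λ = (3 - 8)/(2 - 16) ≡ 12/3 mod 17. 3⁻¹ ≡ 6 (mod 17) since 3·6 = 18 ≡ 1, so λ ≡ 4.
  x = λ² - 16 - 2 = 16 - 18 ≡ 15; y = λ·(16 - 15) - 8 ≡ 13. → (15, 13)

(15, 13)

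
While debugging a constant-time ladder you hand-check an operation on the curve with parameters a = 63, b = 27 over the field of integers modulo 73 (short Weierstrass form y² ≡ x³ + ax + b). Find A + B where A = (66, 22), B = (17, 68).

(66, 22) + (17, 68). λ = (68 - 22)/(17 - 66) ≡ 46/24 mod 73. 24⁻¹ ≡ 70 (mod 73), so λ ≡ 8.
  x = λ² - 66 - 17 = 64 - 83 ≡ 54; y = λ·(66 - 54) - 22 ≡ 1. → (54, 1)

(54, 1)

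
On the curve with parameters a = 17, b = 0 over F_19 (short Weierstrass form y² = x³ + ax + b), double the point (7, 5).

tangent at (7, 5): λ = (3·7² + 17)/(2·5) ≡ 12/10. 10⁻¹ ≡ 2 (mod 19), so λ ≡ 12·2 ≡ 5.
  x = λ² - 7 - 7 = 25 - 14 ≡ 11; y = λ·(7 - 11) - 5 ≡ 13. → (11, 13)

(11, 13)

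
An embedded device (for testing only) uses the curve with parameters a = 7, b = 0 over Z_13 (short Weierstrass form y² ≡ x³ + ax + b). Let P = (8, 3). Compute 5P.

(8, 10)

Double-and-add on 5 = (101)₂. Start with P = (8, 3) for the leading 1-bit.
double: tangent at (8, 3): λ = (3·8² + 7)/(2·3) ≡ 4/6. 6⁻¹ ≡ 11 (mod 13) since 6·11 = 66 ≡ 1, so λ ≡ 4·11 ≡ 5.
  x = λ² - 8 - 8 = 25 - 16 ≡ 9; y = λ·(8 - 9) - 3 ≡ 5. → (9, 5)
double: tangent at (9, 5): λ = (3·9² + 7)/(2·5) ≡ 3/10. 10⁻¹ ≡ 4 (mod 13) since 10·4 = 40 ≡ 1, so λ ≡ 3·4 ≡ 12.
  x = λ² - 9 - 9 = 144 - 18 ≡ 9; y = λ·(9 - 9) - 5 ≡ 8. → (9, 8)
add P: (9, 8) + (8, 3). λ = (3 - 8)/(8 - 9) ≡ 8/12 mod 13. 12⁻¹ ≡ 12 (mod 13), so λ ≡ 5.
  x = λ² - 9 - 8 = 25 - 17 ≡ 8; y = λ·(9 - 8) - 8 ≡ 10. → (8, 10)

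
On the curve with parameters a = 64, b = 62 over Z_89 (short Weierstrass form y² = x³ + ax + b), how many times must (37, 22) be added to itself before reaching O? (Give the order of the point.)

2P: tangent at (37, 22): λ = (3·37² + 64)/(2·22) ≡ 77/44. 44⁻¹ ≡ 87 (mod 89), so λ ≡ 77·87 ≡ 24.
  x = λ² - 37 - 37 = 576 - 74 ≡ 57; y = λ·(37 - 57) - 22 ≡ 32. → (57, 32)
3P: (57, 32) + (37, 22). λ = (22 - 32)/(37 - 57) ≡ 79/69 mod 89. 69⁻¹ ≡ 40 (mod 89), so λ ≡ 45.
  x = λ² - 57 - 37 = 2025 - 94 ≡ 62; y = λ·(57 - 62) - 32 ≡ 10. → (62, 10)
4P: (62, 10) + (37, 22). λ = (22 - 10)/(37 - 62) ≡ 12/64 mod 89. 64⁻¹ ≡ 32 (mod 89), so λ ≡ 28.
  x = λ² - 62 - 37 = 784 - 99 ≡ 62; y = λ·(62 - 62) - 10 ≡ 79. → (62, 79)
5P: (62, 79) + (37, 22). λ = (22 - 79)/(37 - 62) ≡ 32/64 mod 89. 64⁻¹ ≡ 32 (mod 89) since 64·32 = 2048 ≡ 1, so λ ≡ 45.
  x = λ² - 62 - 37 = 2025 - 99 ≡ 57; y = λ·(62 - 57) - 79 ≡ 57. → (57, 57)
6P: (57, 57) + (37, 22). λ = (22 - 57)/(37 - 57) ≡ 54/69 mod 89. 69⁻¹ ≡ 40 (mod 89), so λ ≡ 24.
  x = λ² - 57 - 37 = 576 - 94 ≡ 37; y = λ·(57 - 37) - 57 ≡ 67. → (37, 67)
7P: (37, 67) + (37, 22): same x and y₁ ≡ -y₂, so the sum is O.
7P = O, so the order is 7.

7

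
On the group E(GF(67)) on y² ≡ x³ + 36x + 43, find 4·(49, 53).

(63, 6)

Write P = (49, 53).
Repeated addition: build up to 4P.
2P: tangent at (49, 53): λ = (3·49² + 36)/(2·53) ≡ 3/39. 39⁻¹ ≡ 55 (mod 67), so λ ≡ 3·55 ≡ 31.
  x = λ² - 49 - 49 = 961 - 98 ≡ 59; y = λ·(49 - 59) - 53 ≡ 39. → (59, 39)
3P: (59, 39) + (49, 53). λ = (53 - 39)/(49 - 59) ≡ 14/57 mod 67. 57⁻¹ ≡ 20 (mod 67), so λ ≡ 12.
  x = λ² - 59 - 49 = 144 - 108 ≡ 36; y = λ·(59 - 36) - 39 ≡ 36. → (36, 36)
4P: (36, 36) + (49, 53). λ = (53 - 36)/(49 - 36) ≡ 17/13 mod 67. 13⁻¹ ≡ 31 (mod 67), so λ ≡ 58.
  x = λ² - 36 - 49 = 3364 - 85 ≡ 63; y = λ·(36 - 63) - 36 ≡ 6. → (63, 6)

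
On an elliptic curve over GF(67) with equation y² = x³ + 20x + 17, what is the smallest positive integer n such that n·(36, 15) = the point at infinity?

2P: tangent at (36, 15): λ = (3·36² + 20)/(2·15) ≡ 22/30. 30⁻¹ ≡ 38 (mod 67), so λ ≡ 22·38 ≡ 32.
  x = λ² - 36 - 36 = 1024 - 72 ≡ 14; y = λ·(36 - 14) - 15 ≡ 19. → (14, 19)
3P: (14, 19) + (36, 15). λ = (15 - 19)/(36 - 14) ≡ 63/22 mod 67. 22⁻¹ ≡ 64 (mod 67), so λ ≡ 12.
  x = λ² - 14 - 36 = 144 - 50 ≡ 27; y = λ·(14 - 27) - 19 ≡ 26. → (27, 26)
4P: (27, 26) + (36, 15). λ = (15 - 26)/(36 - 27) ≡ 56/9 mod 67. 9⁻¹ ≡ 15 (mod 67), so λ ≡ 36.
  x = λ² - 27 - 36 = 1296 - 63 ≡ 27; y = λ·(27 - 27) - 26 ≡ 41. → (27, 41)
5P: (27, 41) + (36, 15). λ = (15 - 41)/(36 - 27) ≡ 41/9 mod 67. 9⁻¹ ≡ 15 (mod 67), so λ ≡ 12.
  x = λ² - 27 - 36 = 144 - 63 ≡ 14; y = λ·(27 - 14) - 41 ≡ 48. → (14, 48)
6P: (14, 48) + (36, 15). λ = (15 - 48)/(36 - 14) ≡ 34/22 mod 67. 22⁻¹ ≡ 64 (mod 67) since 22·64 = 1408 ≡ 1, so λ ≡ 32.
  x = λ² - 14 - 36 = 1024 - 50 ≡ 36; y = λ·(14 - 36) - 48 ≡ 52. → (36, 52)
7P: (36, 52) + (36, 15): same x and y₁ ≡ -y₂, so the sum is the point at infinity.
7P = the point at infinity, so the order is 7.

7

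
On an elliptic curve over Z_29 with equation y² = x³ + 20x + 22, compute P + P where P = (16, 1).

(25, 20)

tangent at (16, 1): λ = (3·16² + 20)/(2·1) ≡ 5/2. 2⁻¹ ≡ 15 (mod 29) since 2·15 = 30 ≡ 1, so λ ≡ 5·15 ≡ 17.
  x = λ² - 16 - 16 = 289 - 32 ≡ 25; y = λ·(16 - 25) - 1 ≡ 20. → (25, 20)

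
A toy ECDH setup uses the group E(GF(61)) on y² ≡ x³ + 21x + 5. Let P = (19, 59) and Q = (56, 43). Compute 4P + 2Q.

First 4P:
Double-and-add on 4 = (100)₂. Start with P = (19, 59) for the leading 1-bit.
double: tangent at (19, 59): λ = (3·19² + 21)/(2·59) ≡ 6/57. 57⁻¹ ≡ 15 (mod 61), so λ ≡ 6·15 ≡ 29.
  x = λ² - 19 - 19 = 841 - 38 ≡ 10; y = λ·(19 - 10) - 59 ≡ 19. → (10, 19)
double: tangent at (10, 19): λ = (3·10² + 21)/(2·19) ≡ 16/38. 38⁻¹ ≡ 53 (mod 61), so λ ≡ 16·53 ≡ 55.
  x = λ² - 10 - 10 = 3025 - 20 ≡ 16; y = λ·(10 - 16) - 19 ≡ 17. → (16, 17)
4P = (16, 17).
Next 2Q:
Repeated addition: build up to 2Q.
2Q: tangent at (56, 43): λ = (3·56² + 21)/(2·43) ≡ 35/25. 25⁻¹ ≡ 22 (mod 61), so λ ≡ 35·22 ≡ 38.
  x = λ² - 56 - 56 = 1444 - 112 ≡ 51; y = λ·(56 - 51) - 43 ≡ 25. → (51, 25)
2Q = (51, 25).
Finally 4P + 2Q:
(16, 17) + (51, 25). λ = (25 - 17)/(51 - 16) ≡ 8/35 mod 61. 35⁻¹ ≡ 7 (mod 61), so λ ≡ 56.
  x = λ² - 16 - 51 = 3136 - 67 ≡ 19; y = λ·(16 - 19) - 17 ≡ 59. → (19, 59)

(19, 59)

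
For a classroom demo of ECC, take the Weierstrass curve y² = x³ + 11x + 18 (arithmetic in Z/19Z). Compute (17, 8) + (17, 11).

The two points share x = 17 and their y-coordinates satisfy 8 + 11 ≡ 0 (mod 19), so they are inverses. Their sum is O.

O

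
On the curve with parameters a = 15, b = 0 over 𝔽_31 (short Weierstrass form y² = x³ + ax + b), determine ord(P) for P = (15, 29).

2P: tangent at (15, 29): λ = (3·15² + 15)/(2·29) ≡ 8/27. 27⁻¹ ≡ 23 (mod 31) since 27·23 = 621 ≡ 1, so λ ≡ 8·23 ≡ 29.
  x = λ² - 15 - 15 = 841 - 30 ≡ 5; y = λ·(15 - 5) - 29 ≡ 13. → (5, 13)
3P: (5, 13) + (15, 29). λ = (29 - 13)/(15 - 5) ≡ 16/10 mod 31. 10⁻¹ ≡ 28 (mod 31), so λ ≡ 14.
  x = λ² - 5 - 15 = 196 - 20 ≡ 21; y = λ·(5 - 21) - 13 ≡ 11. → (21, 11)
4P: (21, 11) + (15, 29). λ = (29 - 11)/(15 - 21) ≡ 18/25 mod 31. 25⁻¹ ≡ 5 (mod 31) since 25·5 = 125 ≡ 1, so λ ≡ 28.
  x = λ² - 21 - 15 = 784 - 36 ≡ 4; y = λ·(21 - 4) - 11 ≡ 0. → (4, 0)
5P: (4, 0) + (15, 29). λ = (29 - 0)/(15 - 4) ≡ 29/11 mod 31. 11⁻¹ ≡ 17 (mod 31), so λ ≡ 28.
  x = λ² - 4 - 15 = 784 - 19 ≡ 21; y = λ·(4 - 21) - 0 ≡ 20. → (21, 20)
6P: (21, 20) + (15, 29). λ = (29 - 20)/(15 - 21) ≡ 9/25 mod 31. 25⁻¹ ≡ 5 (mod 31), so λ ≡ 14.
  x = λ² - 21 - 15 = 196 - 36 ≡ 5; y = λ·(21 - 5) - 20 ≡ 18. → (5, 18)
7P: (5, 18) + (15, 29). λ = (29 - 18)/(15 - 5) ≡ 11/10 mod 31. 10⁻¹ ≡ 28 (mod 31) since 10·28 = 280 ≡ 1, so λ ≡ 29.
  x = λ² - 5 - 15 = 841 - 20 ≡ 15; y = λ·(5 - 15) - 18 ≡ 2. → (15, 2)
8P: (15, 2) + (15, 29): same x and y₁ ≡ -y₂, so the sum is 𝒪.
8P = 𝒪, so the order is 8.

8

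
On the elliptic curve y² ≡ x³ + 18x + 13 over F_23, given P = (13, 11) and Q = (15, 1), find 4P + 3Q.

(3, 5)

First 4P:
Repeated addition: build up to 4P.
2P: tangent at (13, 11): λ = (3·13² + 18)/(2·11) ≡ 19/22. 22⁻¹ ≡ 22 (mod 23) since 22·22 = 484 ≡ 1, so λ ≡ 19·22 ≡ 4.
  x = λ² - 13 - 13 = 16 - 26 ≡ 13; y = λ·(13 - 13) - 11 ≡ 12. → (13, 12)
3P: (13, 12) + (13, 11): same x and y₁ ≡ -y₂, so the sum is O.
4P: O + (13, 11) = (13, 11) (identity).
4P = (13, 11).
Next 3Q:
Repeated addition: build up to 3Q.
2Q: tangent at (15, 1): λ = (3·15² + 18)/(2·1) ≡ 3/2. 2⁻¹ ≡ 12 (mod 23), so λ ≡ 3·12 ≡ 13.
  x = λ² - 15 - 15 = 169 - 30 ≡ 1; y = λ·(15 - 1) - 1 ≡ 20. → (1, 20)
3Q: (1, 20) + (15, 1). λ = (1 - 20)/(15 - 1) ≡ 4/14 mod 23. 14⁻¹ ≡ 5 (mod 23), so λ ≡ 20.
  x = λ² - 1 - 15 = 400 - 16 ≡ 16; y = λ·(1 - 16) - 20 ≡ 2. → (16, 2)
3Q = (16, 2).
Finally 4P + 3Q:
(13, 11) + (16, 2). λ = (2 - 11)/(16 - 13) ≡ 14/3 mod 23. 3⁻¹ ≡ 8 (mod 23), so λ ≡ 20.
  x = λ² - 13 - 16 = 400 - 29 ≡ 3; y = λ·(13 - 3) - 11 ≡ 5. → (3, 5)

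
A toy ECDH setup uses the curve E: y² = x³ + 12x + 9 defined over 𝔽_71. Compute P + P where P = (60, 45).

tangent at (60, 45): λ = (3·60² + 12)/(2·45) ≡ 20/19. 19⁻¹ ≡ 15 (mod 71) since 19·15 = 285 ≡ 1, so λ ≡ 20·15 ≡ 16.
  x = λ² - 60 - 60 = 256 - 120 ≡ 65; y = λ·(60 - 65) - 45 ≡ 17. → (65, 17)

(65, 17)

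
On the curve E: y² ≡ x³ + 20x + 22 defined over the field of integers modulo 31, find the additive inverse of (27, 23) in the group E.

(27, 8)

-(27, 23) = (27, -23 mod 31) = (27, 8).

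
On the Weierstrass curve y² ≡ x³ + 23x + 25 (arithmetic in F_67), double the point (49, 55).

tangent at (49, 55): λ = (3·49² + 23)/(2·55) ≡ 57/43. 43⁻¹ ≡ 53 (mod 67), so λ ≡ 57·53 ≡ 6.
  x = λ² - 49 - 49 = 36 - 98 ≡ 5; y = λ·(49 - 5) - 55 ≡ 8. → (5, 8)

(5, 8)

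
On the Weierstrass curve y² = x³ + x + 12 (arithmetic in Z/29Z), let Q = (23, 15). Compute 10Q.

(16, 21)

Double-and-add on 10 = (1010)₂. Start with Q = (23, 15) for the leading 1-bit.
double: tangent at (23, 15): λ = (3·23² + 1)/(2·15) ≡ 22/1. 1⁻¹ ≡ 1 (mod 29), so λ ≡ 22·1 ≡ 22.
  x = λ² - 23 - 23 = 484 - 46 ≡ 3; y = λ·(23 - 3) - 15 ≡ 19. → (3, 19)
double: tangent at (3, 19): λ = (3·3² + 1)/(2·19) ≡ 28/9. 9⁻¹ ≡ 13 (mod 29) since 9·13 = 117 ≡ 1, so λ ≡ 28·13 ≡ 16.
  x = λ² - 3 - 3 = 256 - 6 ≡ 18; y = λ·(3 - 18) - 19 ≡ 2. → (18, 2)
add Q: (18, 2) + (23, 15). λ = (15 - 2)/(23 - 18) ≡ 13/5 mod 29. 5⁻¹ ≡ 6 (mod 29) since 5·6 = 30 ≡ 1, so λ ≡ 20.
  x = λ² - 18 - 23 = 400 - 41 ≡ 11; y = λ·(18 - 11) - 2 ≡ 22. → (11, 22)
double: tangent at (11, 22): λ = (3·11² + 1)/(2·22) ≡ 16/15. 15⁻¹ ≡ 2 (mod 29), so λ ≡ 16·2 ≡ 3.
  x = λ² - 11 - 11 = 9 - 22 ≡ 16; y = λ·(11 - 16) - 22 ≡ 21. → (16, 21)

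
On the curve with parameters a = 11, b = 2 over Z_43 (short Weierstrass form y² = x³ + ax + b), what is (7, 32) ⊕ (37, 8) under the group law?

(22, 23)

(7, 32) + (37, 8). λ = (8 - 32)/(37 - 7) ≡ 19/30 mod 43. 30⁻¹ ≡ 33 (mod 43), so λ ≡ 25.
  x = λ² - 7 - 37 = 625 - 44 ≡ 22; y = λ·(7 - 22) - 32 ≡ 23. → (22, 23)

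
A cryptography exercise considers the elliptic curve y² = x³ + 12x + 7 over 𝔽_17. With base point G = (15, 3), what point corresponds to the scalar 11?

Repeated addition: build up to 11G.
2G: tangent at (15, 3): λ = (3·15² + 12)/(2·3) ≡ 7/6. 6⁻¹ ≡ 3 (mod 17), so λ ≡ 7·3 ≡ 4.
  x = λ² - 15 - 15 = 16 - 30 ≡ 3; y = λ·(15 - 3) - 3 ≡ 11. → (3, 11)
3G: (3, 11) + (15, 3). λ = (3 - 11)/(15 - 3) ≡ 9/12 mod 17. 12⁻¹ ≡ 10 (mod 17), so λ ≡ 5.
  x = λ² - 3 - 15 = 25 - 18 ≡ 7; y = λ·(3 - 7) - 11 ≡ 3. → (7, 3)
4G: (7, 3) + (15, 3). λ = (3 - 3)/(15 - 7) ≡ 0/8 mod 17. 8⁻¹ ≡ 15 (mod 17), so λ ≡ 0.
  x = λ² - 7 - 15 = 0 - 22 ≡ 12; y = λ·(7 - 12) - 3 ≡ 14. → (12, 14)
5G: (12, 14) + (15, 3). λ = (3 - 14)/(15 - 12) ≡ 6/3 mod 17. 3⁻¹ ≡ 6 (mod 17), so λ ≡ 2.
  x = λ² - 12 - 15 = 4 - 27 ≡ 11; y = λ·(12 - 11) - 14 ≡ 5. → (11, 5)
6G: (11, 5) + (15, 3). λ = (3 - 5)/(15 - 11) ≡ 15/4 mod 17. 4⁻¹ ≡ 13 (mod 17), so λ ≡ 8.
  x = λ² - 11 - 15 = 64 - 26 ≡ 4; y = λ·(11 - 4) - 5 ≡ 0. → (4, 0)
7G: (4, 0) + (15, 3). λ = (3 - 0)/(15 - 4) ≡ 3/11 mod 17. 11⁻¹ ≡ 14 (mod 17), so λ ≡ 8.
  x = λ² - 4 - 15 = 64 - 19 ≡ 11; y = λ·(4 - 11) - 0 ≡ 12. → (11, 12)
8G: (11, 12) + (15, 3). λ = (3 - 12)/(15 - 11) ≡ 8/4 mod 17. 4⁻¹ ≡ 13 (mod 17) since 4·13 = 52 ≡ 1, so λ ≡ 2.
  x = λ² - 11 - 15 = 4 - 26 ≡ 12; y = λ·(11 - 12) - 12 ≡ 3. → (12, 3)
9G: (12, 3) + (15, 3). λ = (3 - 3)/(15 - 12) ≡ 0/3 mod 17. 3⁻¹ ≡ 6 (mod 17) since 3·6 = 18 ≡ 1, so λ ≡ 0.
  x = λ² - 12 - 15 = 0 - 27 ≡ 7; y = λ·(12 - 7) - 3 ≡ 14. → (7, 14)
10G: (7, 14) + (15, 3). λ = (3 - 14)/(15 - 7) ≡ 6/8 mod 17. 8⁻¹ ≡ 15 (mod 17), so λ ≡ 5.
  x = λ² - 7 - 15 = 25 - 22 ≡ 3; y = λ·(7 - 3) - 14 ≡ 6. → (3, 6)
11G: (3, 6) + (15, 3). λ = (3 - 6)/(15 - 3) ≡ 14/12 mod 17. 12⁻¹ ≡ 10 (mod 17), so λ ≡ 4.
  x = λ² - 3 - 15 = 16 - 18 ≡ 15; y = λ·(3 - 15) - 6 ≡ 14. → (15, 14)

(15, 14)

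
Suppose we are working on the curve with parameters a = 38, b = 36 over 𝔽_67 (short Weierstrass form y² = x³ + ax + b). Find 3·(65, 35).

(35, 17)

Write G = (65, 35).
Repeated addition: build up to 3G.
2G: tangent at (65, 35): λ = (3·65² + 38)/(2·35) ≡ 50/3. 3⁻¹ ≡ 45 (mod 67), so λ ≡ 50·45 ≡ 39.
  x = λ² - 65 - 65 = 1521 - 130 ≡ 51; y = λ·(65 - 51) - 35 ≡ 42. → (51, 42)
3G: (51, 42) + (65, 35). λ = (35 - 42)/(65 - 51) ≡ 60/14 mod 67. 14⁻¹ ≡ 24 (mod 67), so λ ≡ 33.
  x = λ² - 51 - 65 = 1089 - 116 ≡ 35; y = λ·(51 - 35) - 42 ≡ 17. → (35, 17)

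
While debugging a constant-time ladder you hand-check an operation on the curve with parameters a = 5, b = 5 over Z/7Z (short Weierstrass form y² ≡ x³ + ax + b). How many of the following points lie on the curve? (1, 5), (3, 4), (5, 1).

2

(1, 5): 5² ≡ 4, rhs ≡ 4 → on.
(3, 4): 4² ≡ 2, rhs ≡ 5 → off.
(5, 1): 1² ≡ 1, rhs ≡ 1 → on.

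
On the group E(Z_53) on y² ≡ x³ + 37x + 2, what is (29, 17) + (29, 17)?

(33, 31)

tangent at (29, 17): λ = (3·29² + 37)/(2·17) ≡ 16/34. 34⁻¹ ≡ 39 (mod 53) since 34·39 = 1326 ≡ 1, so λ ≡ 16·39 ≡ 41.
  x = λ² - 29 - 29 = 1681 - 58 ≡ 33; y = λ·(29 - 33) - 17 ≡ 31. → (33, 31)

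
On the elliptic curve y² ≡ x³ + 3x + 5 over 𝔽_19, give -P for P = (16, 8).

(16, 11)

-(16, 8) = (16, -8 mod 19) = (16, 11).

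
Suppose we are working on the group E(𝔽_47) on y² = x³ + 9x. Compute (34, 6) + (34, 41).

The two points share x = 34 and their y-coordinates satisfy 6 + 41 ≡ 0 (mod 47), so they are inverses. Their sum is 𝒪.

O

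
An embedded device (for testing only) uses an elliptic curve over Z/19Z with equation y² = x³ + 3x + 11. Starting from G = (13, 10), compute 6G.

(18, 11)

Repeated addition: build up to 6G.
2G: tangent at (13, 10): λ = (3·13² + 3)/(2·10) ≡ 16/1. 1⁻¹ ≡ 1 (mod 19), so λ ≡ 16·1 ≡ 16.
  x = λ² - 13 - 13 = 256 - 26 ≡ 2; y = λ·(13 - 2) - 10 ≡ 14. → (2, 14)
3G: (2, 14) + (13, 10). λ = (10 - 14)/(13 - 2) ≡ 15/11 mod 19. 11⁻¹ ≡ 7 (mod 19) since 11·7 = 77 ≡ 1, so λ ≡ 10.
  x = λ² - 2 - 13 = 100 - 15 ≡ 9; y = λ·(2 - 9) - 14 ≡ 11. → (9, 11)
4G: (9, 11) + (13, 10). λ = (10 - 11)/(13 - 9) ≡ 18/4 mod 19. 4⁻¹ ≡ 5 (mod 19), so λ ≡ 14.
  x = λ² - 9 - 13 = 196 - 22 ≡ 3; y = λ·(9 - 3) - 11 ≡ 16. → (3, 16)
5G: (3, 16) + (13, 10). λ = (10 - 16)/(13 - 3) ≡ 13/10 mod 19. 10⁻¹ ≡ 2 (mod 19), so λ ≡ 7.
  x = λ² - 3 - 13 = 49 - 16 ≡ 14; y = λ·(3 - 14) - 16 ≡ 2. → (14, 2)
6G: (14, 2) + (13, 10). λ = (10 - 2)/(13 - 14) ≡ 8/18 mod 19. 18⁻¹ ≡ 18 (mod 19), so λ ≡ 11.
  x = λ² - 14 - 13 = 121 - 27 ≡ 18; y = λ·(14 - 18) - 2 ≡ 11. → (18, 11)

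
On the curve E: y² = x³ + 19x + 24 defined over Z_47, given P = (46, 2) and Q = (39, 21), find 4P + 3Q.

First 4P:
Double-and-add on 4 = (100)₂. Start with P = (46, 2) for the leading 1-bit.
double: tangent at (46, 2): λ = (3·46² + 19)/(2·2) ≡ 22/4. 4⁻¹ ≡ 12 (mod 47) since 4·12 = 48 ≡ 1, so λ ≡ 22·12 ≡ 29.
  x = λ² - 46 - 46 = 841 - 92 ≡ 44; y = λ·(46 - 44) - 2 ≡ 9. → (44, 9)
double: tangent at (44, 9): λ = (3·44² + 19)/(2·9) ≡ 46/18. 18⁻¹ ≡ 34 (mod 47), so λ ≡ 46·34 ≡ 13.
  x = λ² - 44 - 44 = 169 - 88 ≡ 34; y = λ·(44 - 34) - 9 ≡ 27. → (34, 27)
4P = (34, 27).
Next 3Q:
Repeated addition: build up to 3Q.
2Q: tangent at (39, 21): λ = (3·39² + 19)/(2·21) ≡ 23/42. 42⁻¹ ≡ 28 (mod 47), so λ ≡ 23·28 ≡ 33.
  x = λ² - 39 - 39 = 1089 - 78 ≡ 24; y = λ·(39 - 24) - 21 ≡ 4. → (24, 4)
3Q: (24, 4) + (39, 21). λ = (21 - 4)/(39 - 24) ≡ 17/15 mod 47. 15⁻¹ ≡ 22 (mod 47), so λ ≡ 45.
  x = λ² - 24 - 39 = 2025 - 63 ≡ 35; y = λ·(24 - 35) - 4 ≡ 18. → (35, 18)
3Q = (35, 18).
Finally 4P + 3Q:
(34, 27) + (35, 18). λ = (18 - 27)/(35 - 34) ≡ 38/1 mod 47. 1⁻¹ ≡ 1 (mod 47), so λ ≡ 38.
  x = λ² - 34 - 35 = 1444 - 69 ≡ 12; y = λ·(34 - 12) - 27 ≡ 10. → (12, 10)

(12, 10)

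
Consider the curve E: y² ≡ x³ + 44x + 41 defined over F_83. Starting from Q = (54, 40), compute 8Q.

Double-and-add on 8 = (1000)₂. Start with Q = (54, 40) for the leading 1-bit.
double: tangent at (54, 40): λ = (3·54² + 44)/(2·40) ≡ 77/80. 80⁻¹ ≡ 55 (mod 83), so λ ≡ 77·55 ≡ 2.
  x = λ² - 54 - 54 = 4 - 108 ≡ 62; y = λ·(54 - 62) - 40 ≡ 27. → (62, 27)
double: tangent at (62, 27): λ = (3·62² + 44)/(2·27) ≡ 39/54. 54⁻¹ ≡ 20 (mod 83) since 54·20 = 1080 ≡ 1, so λ ≡ 39·20 ≡ 33.
  x = λ² - 62 - 62 = 1089 - 124 ≡ 52; y = λ·(62 - 52) - 27 ≡ 54. → (52, 54)
double: tangent at (52, 54): λ = (3·52² + 44)/(2·54) ≡ 22/25. 25⁻¹ ≡ 10 (mod 83) since 25·10 = 250 ≡ 1, so λ ≡ 22·10 ≡ 54.
  x = λ² - 52 - 52 = 2916 - 104 ≡ 73; y = λ·(52 - 73) - 54 ≡ 57. → (73, 57)

(73, 57)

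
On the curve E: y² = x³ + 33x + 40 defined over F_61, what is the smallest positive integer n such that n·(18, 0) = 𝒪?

2P: (18, 0) + (18, 0): same x and y₁ ≡ -y₂, so the sum is 𝒪.
2P = 𝒪, so the order is 2.

2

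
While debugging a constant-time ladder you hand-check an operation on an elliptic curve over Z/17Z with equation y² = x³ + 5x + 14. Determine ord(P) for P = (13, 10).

2P: tangent at (13, 10): λ = (3·13² + 5)/(2·10) ≡ 2/3. 3⁻¹ ≡ 6 (mod 17), so λ ≡ 2·6 ≡ 12.
  x = λ² - 13 - 13 = 144 - 26 ≡ 16; y = λ·(13 - 16) - 10 ≡ 5. → (16, 5)
3P: (16, 5) + (13, 10). λ = (10 - 5)/(13 - 16) ≡ 5/14 mod 17. 14⁻¹ ≡ 11 (mod 17), so λ ≡ 4.
  x = λ² - 16 - 13 = 16 - 29 ≡ 4; y = λ·(16 - 4) - 5 ≡ 9. → (4, 9)
4P: (4, 9) + (13, 10). λ = (10 - 9)/(13 - 4) ≡ 1/9 mod 17. 9⁻¹ ≡ 2 (mod 17) since 9·2 = 18 ≡ 1, so λ ≡ 2.
  x = λ² - 4 - 13 = 4 - 17 ≡ 4; y = λ·(4 - 4) - 9 ≡ 8. → (4, 8)
5P: (4, 8) + (13, 10). λ = (10 - 8)/(13 - 4) ≡ 2/9 mod 17. 9⁻¹ ≡ 2 (mod 17), so λ ≡ 4.
  x = λ² - 4 - 13 = 16 - 17 ≡ 16; y = λ·(4 - 16) - 8 ≡ 12. → (16, 12)
6P: (16, 12) + (13, 10). λ = (10 - 12)/(13 - 16) ≡ 15/14 mod 17. 14⁻¹ ≡ 11 (mod 17), so λ ≡ 12.
  x = λ² - 16 - 13 = 144 - 29 ≡ 13; y = λ·(16 - 13) - 12 ≡ 7. → (13, 7)
7P: (13, 7) + (13, 10): same x and y₁ ≡ -y₂, so the sum is O.
7P = O, so the order is 7.

7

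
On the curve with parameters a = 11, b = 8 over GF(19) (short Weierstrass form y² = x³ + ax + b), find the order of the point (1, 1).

4

2P: tangent at (1, 1): λ = (3·1² + 11)/(2·1) ≡ 14/2. 2⁻¹ ≡ 10 (mod 19) since 2·10 = 20 ≡ 1, so λ ≡ 14·10 ≡ 7.
  x = λ² - 1 - 1 = 49 - 2 ≡ 9; y = λ·(1 - 9) - 1 ≡ 0. → (9, 0)
3P: (9, 0) + (1, 1). λ = (1 - 0)/(1 - 9) ≡ 1/11 mod 19. 11⁻¹ ≡ 7 (mod 19) since 11·7 = 77 ≡ 1, so λ ≡ 7.
  x = λ² - 9 - 1 = 49 - 10 ≡ 1; y = λ·(9 - 1) - 0 ≡ 18. → (1, 18)
4P: (1, 18) + (1, 1): same x and y₁ ≡ -y₂, so the sum is ∞.
4P = ∞, so the order is 4.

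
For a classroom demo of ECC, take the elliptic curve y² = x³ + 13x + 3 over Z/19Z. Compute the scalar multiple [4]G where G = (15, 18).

(4, 10)

Double-and-add on 4 = (100)₂. Start with G = (15, 18) for the leading 1-bit.
double: tangent at (15, 18): λ = (3·15² + 13)/(2·18) ≡ 4/17. 17⁻¹ ≡ 9 (mod 19), so λ ≡ 4·9 ≡ 17.
  x = λ² - 15 - 15 = 289 - 30 ≡ 12; y = λ·(15 - 12) - 18 ≡ 14. → (12, 14)
double: tangent at (12, 14): λ = (3·12² + 13)/(2·14) ≡ 8/9. 9⁻¹ ≡ 17 (mod 19), so λ ≡ 8·17 ≡ 3.
  x = λ² - 12 - 12 = 9 - 24 ≡ 4; y = λ·(12 - 4) - 14 ≡ 10. → (4, 10)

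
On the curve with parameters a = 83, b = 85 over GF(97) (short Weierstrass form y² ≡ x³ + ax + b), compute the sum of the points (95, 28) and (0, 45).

(50, 15)

(95, 28) + (0, 45). λ = (45 - 28)/(0 - 95) ≡ 17/2 mod 97. 2⁻¹ ≡ 49 (mod 97), so λ ≡ 57.
  x = λ² - 95 - 0 = 3249 - 95 ≡ 50; y = λ·(95 - 50) - 28 ≡ 15. → (50, 15)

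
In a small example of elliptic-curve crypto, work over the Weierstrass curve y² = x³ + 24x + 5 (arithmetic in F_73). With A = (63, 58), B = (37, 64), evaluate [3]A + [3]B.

First 3A:
Repeated addition: build up to 3A.
2A: tangent at (63, 58): λ = (3·63² + 24)/(2·58) ≡ 32/43. 43⁻¹ ≡ 17 (mod 73), so λ ≡ 32·17 ≡ 33.
  x = λ² - 63 - 63 = 1089 - 126 ≡ 14; y = λ·(63 - 14) - 58 ≡ 26. → (14, 26)
3A: (14, 26) + (63, 58). λ = (58 - 26)/(63 - 14) ≡ 32/49 mod 73. 49⁻¹ ≡ 3 (mod 73), so λ ≡ 23.
  x = λ² - 14 - 63 = 529 - 77 ≡ 14; y = λ·(14 - 14) - 26 ≡ 47. → (14, 47)
3A = (14, 47).
Next 3B:
Repeated addition: build up to 3B.
2B: tangent at (37, 64): λ = (3·37² + 24)/(2·64) ≡ 43/55. 55⁻¹ ≡ 4 (mod 73), so λ ≡ 43·4 ≡ 26.
  x = λ² - 37 - 37 = 676 - 74 ≡ 18; y = λ·(37 - 18) - 64 ≡ 65. → (18, 65)
3B: (18, 65) + (37, 64). λ = (64 - 65)/(37 - 18) ≡ 72/19 mod 73. 19⁻¹ ≡ 50 (mod 73), so λ ≡ 23.
  x = λ² - 18 - 37 = 529 - 55 ≡ 36; y = λ·(18 - 36) - 65 ≡ 32. → (36, 32)
3B = (36, 32).
Finally 3A + 3B:
(14, 47) + (36, 32). λ = (32 - 47)/(36 - 14) ≡ 58/22 mod 73. 22⁻¹ ≡ 10 (mod 73), so λ ≡ 69.
  x = λ² - 14 - 36 = 4761 - 50 ≡ 39; y = λ·(14 - 39) - 47 ≡ 53. → (39, 53)

(39, 53)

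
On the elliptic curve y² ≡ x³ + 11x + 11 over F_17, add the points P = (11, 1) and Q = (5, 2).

(10, 13)

(11, 1) + (5, 2). λ = (2 - 1)/(5 - 11) ≡ 1/11 mod 17. 11⁻¹ ≡ 14 (mod 17) since 11·14 = 154 ≡ 1, so λ ≡ 14.
  x = λ² - 11 - 5 = 196 - 16 ≡ 10; y = λ·(11 - 10) - 1 ≡ 13. → (10, 13)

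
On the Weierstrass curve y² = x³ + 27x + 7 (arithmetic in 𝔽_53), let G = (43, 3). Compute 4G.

Repeated addition: build up to 4G.
2G: tangent at (43, 3): λ = (3·43² + 27)/(2·3) ≡ 9/6. 6⁻¹ ≡ 9 (mod 53), so λ ≡ 9·9 ≡ 28.
  x = λ² - 43 - 43 = 784 - 86 ≡ 9; y = λ·(43 - 9) - 3 ≡ 48. → (9, 48)
3G: (9, 48) + (43, 3). λ = (3 - 48)/(43 - 9) ≡ 8/34 mod 53. 34⁻¹ ≡ 39 (mod 53), so λ ≡ 47.
  x = λ² - 9 - 43 = 2209 - 52 ≡ 37; y = λ·(9 - 37) - 48 ≡ 14. → (37, 14)
4G: (37, 14) + (43, 3). λ = (3 - 14)/(43 - 37) ≡ 42/6 mod 53. 6⁻¹ ≡ 9 (mod 53), so λ ≡ 7.
  x = λ² - 37 - 43 = 49 - 80 ≡ 22; y = λ·(37 - 22) - 14 ≡ 38. → (22, 38)

(22, 38)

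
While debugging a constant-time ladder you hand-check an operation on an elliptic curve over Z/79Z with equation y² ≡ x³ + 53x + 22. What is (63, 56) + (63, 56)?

tangent at (63, 56): λ = (3·63² + 53)/(2·56) ≡ 31/33. 33⁻¹ ≡ 12 (mod 79) since 33·12 = 396 ≡ 1, so λ ≡ 31·12 ≡ 56.
  x = λ² - 63 - 63 = 3136 - 126 ≡ 8; y = λ·(63 - 8) - 56 ≡ 22. → (8, 22)

(8, 22)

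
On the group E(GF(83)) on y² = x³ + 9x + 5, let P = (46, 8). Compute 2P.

(2, 23)

tangent at (46, 8): λ = (3·46² + 9)/(2·8) ≡ 49/16. 16⁻¹ ≡ 26 (mod 83) since 16·26 = 416 ≡ 1, so λ ≡ 49·26 ≡ 29.
  x = λ² - 46 - 46 = 841 - 92 ≡ 2; y = λ·(46 - 2) - 8 ≡ 23. → (2, 23)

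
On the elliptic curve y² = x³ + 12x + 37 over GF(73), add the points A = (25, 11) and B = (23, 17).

(34, 16)

(25, 11) + (23, 17). λ = (17 - 11)/(23 - 25) ≡ 6/71 mod 73. 71⁻¹ ≡ 36 (mod 73), so λ ≡ 70.
  x = λ² - 25 - 23 = 4900 - 48 ≡ 34; y = λ·(25 - 34) - 11 ≡ 16. → (34, 16)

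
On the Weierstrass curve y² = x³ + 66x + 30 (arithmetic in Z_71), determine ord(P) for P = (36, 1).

4

2P: tangent at (36, 1): λ = (3·36² + 66)/(2·1) ≡ 49/2. 2⁻¹ ≡ 36 (mod 71) since 2·36 = 72 ≡ 1, so λ ≡ 49·36 ≡ 60.
  x = λ² - 36 - 36 = 3600 - 72 ≡ 49; y = λ·(36 - 49) - 1 ≡ 0. → (49, 0)
3P: (49, 0) + (36, 1). λ = (1 - 0)/(36 - 49) ≡ 1/58 mod 71. 58⁻¹ ≡ 60 (mod 71), so λ ≡ 60.
  x = λ² - 49 - 36 = 3600 - 85 ≡ 36; y = λ·(49 - 36) - 0 ≡ 70. → (36, 70)
4P: (36, 70) + (36, 1): same x and y₁ ≡ -y₂, so the sum is O.
4P = O, so the order is 4.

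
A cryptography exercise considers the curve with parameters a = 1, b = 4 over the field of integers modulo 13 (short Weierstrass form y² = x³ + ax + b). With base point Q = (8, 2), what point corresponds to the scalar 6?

(9, 1)

Double-and-add on 6 = (110)₂. Start with Q = (8, 2) for the leading 1-bit.
double: tangent at (8, 2): λ = (3·8² + 1)/(2·2) ≡ 11/4. 4⁻¹ ≡ 10 (mod 13) since 4·10 = 40 ≡ 1, so λ ≡ 11·10 ≡ 6.
  x = λ² - 8 - 8 = 36 - 16 ≡ 7; y = λ·(8 - 7) - 2 ≡ 4. → (7, 4)
add Q: (7, 4) + (8, 2). λ = (2 - 4)/(8 - 7) ≡ 11/1 mod 13. 1⁻¹ ≡ 1 (mod 13), so λ ≡ 11.
  x = λ² - 7 - 8 = 121 - 15 ≡ 2; y = λ·(7 - 2) - 4 ≡ 12. → (2, 12)
double: tangent at (2, 12): λ = (3·2² + 1)/(2·12) ≡ 0/11. 11⁻¹ ≡ 6 (mod 13), so λ ≡ 0·6 ≡ 0.
  x = λ² - 2 - 2 = 0 - 4 ≡ 9; y = λ·(2 - 9) - 12 ≡ 1. → (9, 1)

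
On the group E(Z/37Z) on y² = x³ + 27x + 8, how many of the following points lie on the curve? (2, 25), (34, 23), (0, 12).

2

(2, 25): 25² ≡ 33, rhs ≡ 33 → on.
(34, 23): 23² ≡ 11, rhs ≡ 11 → on.
(0, 12): 12² ≡ 33, rhs ≡ 8 → off.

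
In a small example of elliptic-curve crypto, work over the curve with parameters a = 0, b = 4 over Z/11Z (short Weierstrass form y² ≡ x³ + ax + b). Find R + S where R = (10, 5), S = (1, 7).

(10, 5) + (1, 7). λ = (7 - 5)/(1 - 10) ≡ 2/2 mod 11. 2⁻¹ ≡ 6 (mod 11) since 2·6 = 12 ≡ 1, so λ ≡ 1.
  x = λ² - 10 - 1 = 1 - 11 ≡ 1; y = λ·(10 - 1) - 5 ≡ 4. → (1, 4)

(1, 4)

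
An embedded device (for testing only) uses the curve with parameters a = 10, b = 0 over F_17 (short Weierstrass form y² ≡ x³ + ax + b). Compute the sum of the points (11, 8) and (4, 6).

(11, 8) + (4, 6). λ = (6 - 8)/(4 - 11) ≡ 15/10 mod 17. 10⁻¹ ≡ 12 (mod 17) since 10·12 = 120 ≡ 1, so λ ≡ 10.
  x = λ² - 11 - 4 = 100 - 15 ≡ 0; y = λ·(11 - 0) - 8 ≡ 0. → (0, 0)

(0, 0)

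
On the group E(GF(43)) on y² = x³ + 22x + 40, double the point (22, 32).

(16, 39)

tangent at (22, 32): λ = (3·22² + 22)/(2·32) ≡ 12/21. 21⁻¹ ≡ 41 (mod 43) since 21·41 = 861 ≡ 1, so λ ≡ 12·41 ≡ 19.
  x = λ² - 22 - 22 = 361 - 44 ≡ 16; y = λ·(22 - 16) - 32 ≡ 39. → (16, 39)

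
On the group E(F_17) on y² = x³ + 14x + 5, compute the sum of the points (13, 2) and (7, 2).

(13, 2) + (7, 2). λ = (2 - 2)/(7 - 13) ≡ 0/11 mod 17. 11⁻¹ ≡ 14 (mod 17), so λ ≡ 0.
  x = λ² - 13 - 7 = 0 - 20 ≡ 14; y = λ·(13 - 14) - 2 ≡ 15. → (14, 15)

(14, 15)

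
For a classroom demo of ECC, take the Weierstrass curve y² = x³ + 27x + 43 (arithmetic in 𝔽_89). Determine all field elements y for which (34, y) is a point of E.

x³ + 27x + 43 = 40265 ≡ 37 (mod 89).
37 is a non-residue mod 89; no y exists.

none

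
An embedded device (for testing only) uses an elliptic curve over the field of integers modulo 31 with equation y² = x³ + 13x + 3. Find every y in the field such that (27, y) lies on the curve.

none

x³ + 13x + 3 = 20037 ≡ 11 (mod 31).
11 is a non-residue mod 31; no y exists.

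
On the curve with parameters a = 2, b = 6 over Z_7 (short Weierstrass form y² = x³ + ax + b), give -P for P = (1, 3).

(1, 4)

-(1, 3) = (1, -3 mod 7) = (1, 4).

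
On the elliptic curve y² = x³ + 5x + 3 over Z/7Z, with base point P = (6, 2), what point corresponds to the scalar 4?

Repeated addition: build up to 4P.
2P: tangent at (6, 2): λ = (3·6² + 5)/(2·2) ≡ 1/4. 4⁻¹ ≡ 2 (mod 7), so λ ≡ 1·2 ≡ 2.
  x = λ² - 6 - 6 = 4 - 12 ≡ 6; y = λ·(6 - 6) - 2 ≡ 5. → (6, 5)
3P: (6, 5) + (6, 2): same x and y₁ ≡ -y₂, so the sum is O.
4P: O + (6, 2) = (6, 2) (identity).

(6, 2)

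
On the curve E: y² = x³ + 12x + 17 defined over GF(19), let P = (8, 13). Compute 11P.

(17, 17)

Repeated addition: build up to 11P.
2P: tangent at (8, 13): λ = (3·8² + 12)/(2·13) ≡ 14/7. 7⁻¹ ≡ 11 (mod 19), so λ ≡ 14·11 ≡ 2.
  x = λ² - 8 - 8 = 4 - 16 ≡ 7; y = λ·(8 - 7) - 13 ≡ 8. → (7, 8)
3P: (7, 8) + (8, 13). λ = (13 - 8)/(8 - 7) ≡ 5/1 mod 19. 1⁻¹ ≡ 1 (mod 19), so λ ≡ 5.
  x = λ² - 7 - 8 = 25 - 15 ≡ 10; y = λ·(7 - 10) - 8 ≡ 15. → (10, 15)
4P: (10, 15) + (8, 13). λ = (13 - 15)/(8 - 10) ≡ 17/17 mod 19. 17⁻¹ ≡ 9 (mod 19), so λ ≡ 1.
  x = λ² - 10 - 8 = 1 - 18 ≡ 2; y = λ·(10 - 2) - 15 ≡ 12. → (2, 12)
5P: (2, 12) + (8, 13). λ = (13 - 12)/(8 - 2) ≡ 1/6 mod 19. 6⁻¹ ≡ 16 (mod 19), so λ ≡ 16.
  x = λ² - 2 - 8 = 256 - 10 ≡ 18; y = λ·(2 - 18) - 12 ≡ 17. → (18, 17)
6P: (18, 17) + (8, 13). λ = (13 - 17)/(8 - 18) ≡ 15/9 mod 19. 9⁻¹ ≡ 17 (mod 19) since 9·17 = 153 ≡ 1, so λ ≡ 8.
  x = λ² - 18 - 8 = 64 - 26 ≡ 0; y = λ·(18 - 0) - 17 ≡ 13. → (0, 13)
7P: (0, 13) + (8, 13). λ = (13 - 13)/(8 - 0) ≡ 0/8 mod 19. 8⁻¹ ≡ 12 (mod 19), so λ ≡ 0.
  x = λ² - 0 - 8 = 0 - 8 ≡ 11; y = λ·(0 - 11) - 13 ≡ 6. → (11, 6)
8P: (11, 6) + (8, 13). λ = (13 - 6)/(8 - 11) ≡ 7/16 mod 19. 16⁻¹ ≡ 6 (mod 19) since 16·6 = 96 ≡ 1, so λ ≡ 4.
  x = λ² - 11 - 8 = 16 - 19 ≡ 16; y = λ·(11 - 16) - 6 ≡ 12. → (16, 12)
9P: (16, 12) + (8, 13). λ = (13 - 12)/(8 - 16) ≡ 1/11 mod 19. 11⁻¹ ≡ 7 (mod 19), so λ ≡ 7.
  x = λ² - 16 - 8 = 49 - 24 ≡ 6; y = λ·(16 - 6) - 12 ≡ 1. → (6, 1)
10P: (6, 1) + (8, 13). λ = (13 - 1)/(8 - 6) ≡ 12/2 mod 19. 2⁻¹ ≡ 10 (mod 19), so λ ≡ 6.
  x = λ² - 6 - 8 = 36 - 14 ≡ 3; y = λ·(6 - 3) - 1 ≡ 17. → (3, 17)
11P: (3, 17) + (8, 13). λ = (13 - 17)/(8 - 3) ≡ 15/5 mod 19. 5⁻¹ ≡ 4 (mod 19), so λ ≡ 3.
  x = λ² - 3 - 8 = 9 - 11 ≡ 17; y = λ·(3 - 17) - 17 ≡ 17. → (17, 17)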